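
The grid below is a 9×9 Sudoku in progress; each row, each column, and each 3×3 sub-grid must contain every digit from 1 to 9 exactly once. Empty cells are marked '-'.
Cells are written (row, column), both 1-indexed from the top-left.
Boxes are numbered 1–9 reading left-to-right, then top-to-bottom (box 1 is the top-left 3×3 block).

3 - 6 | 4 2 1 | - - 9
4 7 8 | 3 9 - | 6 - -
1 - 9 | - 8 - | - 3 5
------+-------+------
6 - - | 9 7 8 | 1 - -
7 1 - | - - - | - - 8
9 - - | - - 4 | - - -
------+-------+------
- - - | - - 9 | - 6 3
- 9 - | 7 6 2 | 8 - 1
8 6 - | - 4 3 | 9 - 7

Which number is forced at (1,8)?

8

Cell (1,8) itself could take any of {7, 8} by direct elimination.
Consider where 8 can go in column 8.
(2,8) is out (row 2 already has a 8). (4,8) is out (row 4 already has a 8). (5,8) is out (row 5 already has a 8). (6,8) is out (box 6 already has a 8). The remaining empty cells in column 8 are similarly blocked.
So the only cell in column 8 that can hold 8 is (1,8).
Therefore (1,8) = 8.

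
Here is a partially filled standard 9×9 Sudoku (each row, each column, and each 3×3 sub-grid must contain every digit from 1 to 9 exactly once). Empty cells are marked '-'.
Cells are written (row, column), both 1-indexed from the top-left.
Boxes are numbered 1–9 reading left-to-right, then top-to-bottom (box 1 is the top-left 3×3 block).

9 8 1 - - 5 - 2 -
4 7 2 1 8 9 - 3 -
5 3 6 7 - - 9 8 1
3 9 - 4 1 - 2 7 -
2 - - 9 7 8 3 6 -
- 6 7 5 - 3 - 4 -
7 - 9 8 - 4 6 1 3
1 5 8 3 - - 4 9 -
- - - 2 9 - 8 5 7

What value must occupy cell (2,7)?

Row 2 already contains {1, 2, 3, 4, 7, 8, 9}.
Column 7 already contains {2, 3, 4, 6, 8, 9}.
Its 3×3 block (box 3) already contains {1, 2, 3, 8, 9}.
The only value from 1–9 not eliminated is 5, so (2,7) = 5.

5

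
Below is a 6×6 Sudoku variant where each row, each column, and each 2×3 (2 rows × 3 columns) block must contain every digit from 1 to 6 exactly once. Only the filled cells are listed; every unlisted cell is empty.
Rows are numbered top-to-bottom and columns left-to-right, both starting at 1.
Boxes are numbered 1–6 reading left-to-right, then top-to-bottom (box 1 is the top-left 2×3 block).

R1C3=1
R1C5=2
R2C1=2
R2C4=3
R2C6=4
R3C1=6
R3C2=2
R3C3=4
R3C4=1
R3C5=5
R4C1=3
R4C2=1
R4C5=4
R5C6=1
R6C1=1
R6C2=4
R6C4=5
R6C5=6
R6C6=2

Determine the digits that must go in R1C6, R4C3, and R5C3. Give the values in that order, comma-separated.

For R1C6:
  Consider where 5 can go in box 2.
  R1C4 is out (column 4 already has a 5).
  R2C5 is out (column 5 already has a 5).
  So the only cell in box 2 that can hold 5 is R1C6.
  So R1C6 = 5.
For R4C3:
  Row 4 already contains {1, 3, 4}.
  Column 3 already contains {1, 4}.
  Its 2×3 block (box 3) already contains {1, 2, 3, 4, 6}.
  The only value from 1–6 not eliminated is 5, so R4C3 = 5.
For R5C3:
  Consider where 2 can go in column 3.
  R2C3 is out (row 2 already has a 2).
  R4C3 is out (box 3 already has a 2).
  R6C3 is out (row 6 already has a 2).
  So the only cell in column 3 that can hold 2 is R5C3.
  So R5C3 = 2.

5,5,2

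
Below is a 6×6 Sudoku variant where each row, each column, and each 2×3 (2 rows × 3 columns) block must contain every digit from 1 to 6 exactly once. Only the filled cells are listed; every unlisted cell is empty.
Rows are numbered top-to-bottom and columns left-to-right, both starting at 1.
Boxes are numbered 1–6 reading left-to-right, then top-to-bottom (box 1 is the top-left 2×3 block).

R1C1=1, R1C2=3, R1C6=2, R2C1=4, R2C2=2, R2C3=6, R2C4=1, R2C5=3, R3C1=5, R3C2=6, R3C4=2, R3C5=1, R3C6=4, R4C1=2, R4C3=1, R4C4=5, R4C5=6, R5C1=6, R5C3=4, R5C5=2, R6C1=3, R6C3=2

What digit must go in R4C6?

Row 4 already contains {1, 2, 5, 6}.
Column 6 already contains {2, 4}.
Its 2×3 block (box 4) already contains {1, 2, 4, 5, 6}.
The only value from 1–6 not eliminated is 3, so R4C6 = 3.

3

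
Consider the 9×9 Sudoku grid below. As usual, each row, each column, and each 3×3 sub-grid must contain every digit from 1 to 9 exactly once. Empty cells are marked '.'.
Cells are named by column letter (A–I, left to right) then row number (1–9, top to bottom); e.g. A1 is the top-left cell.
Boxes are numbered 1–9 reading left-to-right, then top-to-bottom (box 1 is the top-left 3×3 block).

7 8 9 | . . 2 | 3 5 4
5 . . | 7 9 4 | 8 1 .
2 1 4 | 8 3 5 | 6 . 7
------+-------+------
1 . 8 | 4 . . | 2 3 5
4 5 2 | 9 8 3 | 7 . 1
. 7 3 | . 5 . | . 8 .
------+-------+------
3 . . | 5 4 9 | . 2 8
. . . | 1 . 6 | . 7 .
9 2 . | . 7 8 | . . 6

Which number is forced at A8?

8

Row 8 already contains {1, 6, 7}.
Column A already contains {1, 2, 3, 4, 5, 7, 9}.
Its 3×3 block (box 7) already contains {2, 3, 9}.
The only value from 1–9 not eliminated is 8, so A8 = 8.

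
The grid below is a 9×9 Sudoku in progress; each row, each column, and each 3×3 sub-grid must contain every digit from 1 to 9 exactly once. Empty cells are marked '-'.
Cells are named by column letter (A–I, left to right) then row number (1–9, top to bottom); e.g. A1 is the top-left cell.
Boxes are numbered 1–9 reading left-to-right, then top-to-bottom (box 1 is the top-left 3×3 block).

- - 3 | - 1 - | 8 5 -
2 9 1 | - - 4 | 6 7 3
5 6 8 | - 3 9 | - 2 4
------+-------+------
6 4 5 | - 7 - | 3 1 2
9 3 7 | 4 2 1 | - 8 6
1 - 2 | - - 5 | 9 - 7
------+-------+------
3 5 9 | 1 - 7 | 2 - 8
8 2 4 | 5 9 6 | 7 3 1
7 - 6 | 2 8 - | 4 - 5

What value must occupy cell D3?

7

Row 3 already contains {2, 3, 4, 5, 6, 8, 9}.
Column D already contains {1, 2, 4, 5}.
Its 3×3 block (box 2) already contains {1, 3, 4, 9}.
The only value from 1–9 not eliminated is 7, so D3 = 7.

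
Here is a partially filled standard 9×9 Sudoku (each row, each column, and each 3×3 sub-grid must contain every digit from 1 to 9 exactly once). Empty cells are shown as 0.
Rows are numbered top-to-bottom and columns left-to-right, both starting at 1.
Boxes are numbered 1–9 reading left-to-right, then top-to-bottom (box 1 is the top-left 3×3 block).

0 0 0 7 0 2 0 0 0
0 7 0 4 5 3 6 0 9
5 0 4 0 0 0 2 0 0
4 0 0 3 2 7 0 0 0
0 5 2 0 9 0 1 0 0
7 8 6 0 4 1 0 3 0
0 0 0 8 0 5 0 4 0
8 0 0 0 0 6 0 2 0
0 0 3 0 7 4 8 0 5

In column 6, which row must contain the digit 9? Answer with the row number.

Consider where 9 can go in column 6.
R5C6 is out (row 5 already has a 9).
So the only cell in column 6 that can hold 9 is R3C6.
That is row 3.

3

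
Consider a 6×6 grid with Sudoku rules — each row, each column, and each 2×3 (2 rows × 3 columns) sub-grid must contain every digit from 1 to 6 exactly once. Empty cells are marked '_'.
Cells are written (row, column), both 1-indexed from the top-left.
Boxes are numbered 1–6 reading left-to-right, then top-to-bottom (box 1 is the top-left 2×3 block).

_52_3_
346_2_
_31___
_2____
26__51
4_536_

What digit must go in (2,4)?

1

Cell (2,4) itself could take any of {1, 5} by direct elimination.
Consider where 1 can go in row 2.
(2,6) is out (column 6 already has a 1).
So the only cell in row 2 that can hold 1 is (2,4).
Therefore (2,4) = 1.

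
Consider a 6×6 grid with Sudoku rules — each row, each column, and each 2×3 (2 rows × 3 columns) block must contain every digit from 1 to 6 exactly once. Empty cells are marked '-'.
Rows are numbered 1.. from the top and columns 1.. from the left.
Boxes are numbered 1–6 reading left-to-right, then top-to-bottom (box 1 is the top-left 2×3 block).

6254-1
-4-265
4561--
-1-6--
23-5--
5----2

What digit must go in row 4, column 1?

Row 4 already contains {1, 6}.
Column 1 already contains {2, 4, 5, 6}.
Its 2×3 block (box 3) already contains {1, 4, 5, 6}.
The only value from 1–6 not eliminated is 3, so row 4, column 1 = 3.

3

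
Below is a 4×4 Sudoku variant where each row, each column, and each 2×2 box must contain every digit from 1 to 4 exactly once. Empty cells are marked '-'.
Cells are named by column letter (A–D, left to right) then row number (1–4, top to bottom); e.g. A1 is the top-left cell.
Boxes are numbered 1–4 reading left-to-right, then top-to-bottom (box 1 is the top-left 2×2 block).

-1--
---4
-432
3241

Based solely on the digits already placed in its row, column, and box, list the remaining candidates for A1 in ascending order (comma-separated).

2,4

Row 1 already contains {1}.
Column A already contains {3}.
Its 2×2 block (box 1) already contains {1}.
Removing those from 1–4 leaves {2, 4} as the candidates for A1.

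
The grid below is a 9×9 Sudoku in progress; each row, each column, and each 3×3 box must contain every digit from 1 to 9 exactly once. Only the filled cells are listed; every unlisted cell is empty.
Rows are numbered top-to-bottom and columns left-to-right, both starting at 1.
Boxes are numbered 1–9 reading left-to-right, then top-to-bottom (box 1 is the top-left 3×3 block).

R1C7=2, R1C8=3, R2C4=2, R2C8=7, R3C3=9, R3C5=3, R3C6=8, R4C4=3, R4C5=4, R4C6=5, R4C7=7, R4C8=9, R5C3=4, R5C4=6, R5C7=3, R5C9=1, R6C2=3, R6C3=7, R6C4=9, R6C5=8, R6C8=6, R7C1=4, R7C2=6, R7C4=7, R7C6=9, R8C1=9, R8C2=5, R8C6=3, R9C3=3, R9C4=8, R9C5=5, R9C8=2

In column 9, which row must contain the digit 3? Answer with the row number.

Consider where 3 can go in column 9.
R1C9 is out (row 1 already has a 3). R2C9 is out (box 3 already has a 3). R3C9 is out (row 3 already has a 3). R4C9 is out (row 4 already has a 3). The remaining empty cells in column 9 are similarly blocked.
So the only cell in column 9 that can hold 3 is R7C9.
That is row 7.

7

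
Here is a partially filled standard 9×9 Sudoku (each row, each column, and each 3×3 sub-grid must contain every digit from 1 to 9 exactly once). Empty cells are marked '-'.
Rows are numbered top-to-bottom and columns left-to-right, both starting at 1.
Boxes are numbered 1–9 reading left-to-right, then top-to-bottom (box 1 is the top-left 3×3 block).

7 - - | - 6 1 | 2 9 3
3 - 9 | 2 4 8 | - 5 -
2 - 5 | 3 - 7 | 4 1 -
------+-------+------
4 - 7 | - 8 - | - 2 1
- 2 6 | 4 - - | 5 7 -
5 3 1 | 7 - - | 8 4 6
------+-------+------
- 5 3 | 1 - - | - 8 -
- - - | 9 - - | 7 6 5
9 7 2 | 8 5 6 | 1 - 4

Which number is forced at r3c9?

Row 3 already contains {1, 2, 3, 4, 5, 7}.
Column 9 already contains {1, 3, 4, 5, 6}.
Its 3×3 block (box 3) already contains {1, 2, 3, 4, 5, 9}.
The only value from 1–9 not eliminated is 8, so r3c9 = 8.

8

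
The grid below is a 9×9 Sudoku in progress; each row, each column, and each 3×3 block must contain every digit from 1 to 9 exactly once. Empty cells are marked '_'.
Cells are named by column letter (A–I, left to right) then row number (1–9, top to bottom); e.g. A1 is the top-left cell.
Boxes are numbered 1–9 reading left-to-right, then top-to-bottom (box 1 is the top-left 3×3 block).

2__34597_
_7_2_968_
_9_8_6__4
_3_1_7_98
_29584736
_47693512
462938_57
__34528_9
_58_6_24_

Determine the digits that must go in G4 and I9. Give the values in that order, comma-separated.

For G4:
  Row 4 already contains {1, 3, 7, 8, 9}.
  Column G already contains {2, 5, 6, 7, 8, 9}.
  Its 3×3 block (box 6) already contains {1, 2, 3, 5, 6, 7, 8, 9}.
  The only value from 1–9 not eliminated is 4, so G4 = 4.
For I9:
  Consider where 3 can go in row 9.
  A9 is out (box 7 already has a 3).
  D9 is out (column D already has a 3).
  F9 is out (column F already has a 3).
  So the only cell in row 9 that can hold 3 is I9.
  So I9 = 3.

4,3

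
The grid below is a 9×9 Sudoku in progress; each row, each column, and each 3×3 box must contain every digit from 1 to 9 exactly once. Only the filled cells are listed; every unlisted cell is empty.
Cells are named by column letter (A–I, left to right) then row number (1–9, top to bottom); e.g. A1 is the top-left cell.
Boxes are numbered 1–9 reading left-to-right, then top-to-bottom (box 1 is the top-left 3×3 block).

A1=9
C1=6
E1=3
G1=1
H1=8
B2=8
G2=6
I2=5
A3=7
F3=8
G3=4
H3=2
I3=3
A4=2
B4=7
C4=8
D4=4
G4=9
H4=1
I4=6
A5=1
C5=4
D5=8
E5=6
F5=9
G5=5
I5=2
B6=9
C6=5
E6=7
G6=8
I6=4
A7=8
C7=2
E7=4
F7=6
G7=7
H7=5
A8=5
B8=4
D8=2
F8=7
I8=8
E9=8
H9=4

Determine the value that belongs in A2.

Cell A2 itself could take any of {3, 4} by direct elimination.
Consider where 4 can go in column A.
A6 is out (row 6 already has a 4).
A9 is out (row 9 already has a 4).
So the only cell in column A that can hold 4 is A2.
Therefore A2 = 4.

4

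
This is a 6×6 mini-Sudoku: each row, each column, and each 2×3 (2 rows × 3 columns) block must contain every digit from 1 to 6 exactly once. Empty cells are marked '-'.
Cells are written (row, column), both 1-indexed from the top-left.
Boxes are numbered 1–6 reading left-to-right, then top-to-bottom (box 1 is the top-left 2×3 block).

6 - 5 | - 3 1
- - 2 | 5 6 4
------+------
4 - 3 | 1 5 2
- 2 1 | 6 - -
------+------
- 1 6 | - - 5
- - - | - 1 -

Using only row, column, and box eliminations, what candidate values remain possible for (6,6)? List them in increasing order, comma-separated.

Row 6 already contains {1}.
Column 6 already contains {1, 2, 4, 5}.
Its 2×3 block (box 6) already contains {1, 5}.
Removing those from 1–6 leaves {3, 6} as the candidates for (6,6).

3,6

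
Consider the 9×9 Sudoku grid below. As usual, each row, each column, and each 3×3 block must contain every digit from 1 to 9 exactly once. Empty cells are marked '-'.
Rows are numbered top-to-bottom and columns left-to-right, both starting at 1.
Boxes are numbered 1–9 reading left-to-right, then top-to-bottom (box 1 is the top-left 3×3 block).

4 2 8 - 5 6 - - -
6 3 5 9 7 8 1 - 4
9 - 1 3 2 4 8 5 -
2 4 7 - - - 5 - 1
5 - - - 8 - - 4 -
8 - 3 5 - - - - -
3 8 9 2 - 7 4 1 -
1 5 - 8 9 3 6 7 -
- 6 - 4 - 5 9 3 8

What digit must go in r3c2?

Row 3 already contains {1, 2, 3, 4, 5, 8, 9}.
Column 2 already contains {2, 3, 4, 5, 6, 8}.
Its 3×3 block (box 1) already contains {1, 2, 3, 4, 5, 6, 8, 9}.
The only value from 1–9 not eliminated is 7, so r3c2 = 7.

7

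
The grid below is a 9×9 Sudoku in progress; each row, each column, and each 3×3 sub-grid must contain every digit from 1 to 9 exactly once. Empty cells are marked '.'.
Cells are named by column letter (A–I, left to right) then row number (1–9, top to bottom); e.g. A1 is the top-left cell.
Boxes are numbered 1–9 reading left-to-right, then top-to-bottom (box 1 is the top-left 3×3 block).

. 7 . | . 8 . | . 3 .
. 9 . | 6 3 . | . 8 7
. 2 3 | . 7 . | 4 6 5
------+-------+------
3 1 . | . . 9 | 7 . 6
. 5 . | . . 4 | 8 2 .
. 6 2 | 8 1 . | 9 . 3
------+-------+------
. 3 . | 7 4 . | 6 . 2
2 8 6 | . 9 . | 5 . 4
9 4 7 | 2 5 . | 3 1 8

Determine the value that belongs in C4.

Cell C4 itself could take any of {4, 8} by direct elimination.
Consider where 8 can go in box 4.
A5 is out (row 5 already has a 8).
C5 is out (row 5 already has a 8).
A6 is out (row 6 already has a 8).
So the only cell in box 4 that can hold 8 is C4.
Therefore C4 = 8.

8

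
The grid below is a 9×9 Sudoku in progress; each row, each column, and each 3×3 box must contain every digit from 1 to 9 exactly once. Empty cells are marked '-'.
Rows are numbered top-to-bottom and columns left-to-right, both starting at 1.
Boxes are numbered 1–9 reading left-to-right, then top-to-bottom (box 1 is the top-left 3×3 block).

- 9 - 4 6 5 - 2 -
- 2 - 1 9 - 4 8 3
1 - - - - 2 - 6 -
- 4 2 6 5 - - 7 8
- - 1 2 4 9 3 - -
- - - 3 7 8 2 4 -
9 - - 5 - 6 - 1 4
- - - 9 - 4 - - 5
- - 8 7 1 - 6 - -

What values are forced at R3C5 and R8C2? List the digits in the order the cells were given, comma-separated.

For R3C5:
  Consider where 3 can go in box 2.
  R2C6 is out (row 2 already has a 3).
  R3C4 is out (column 4 already has a 3).
  So the only cell in box 2 that can hold 3 is R3C5.
  So R3C5 = 3.
For R8C2:
  Consider where 1 can go in row 8.
  R8C1 is out (column 1 already has a 1).
  R8C3 is out (column 3 already has a 1).
  R8C5 is out (column 5 already has a 1).
  R8C7 is out (box 9 already has a 1).
  R8C8 is out (column 8 already has a 1).
  So the only cell in row 8 that can hold 1 is R8C2.
  So R8C2 = 1.

3,1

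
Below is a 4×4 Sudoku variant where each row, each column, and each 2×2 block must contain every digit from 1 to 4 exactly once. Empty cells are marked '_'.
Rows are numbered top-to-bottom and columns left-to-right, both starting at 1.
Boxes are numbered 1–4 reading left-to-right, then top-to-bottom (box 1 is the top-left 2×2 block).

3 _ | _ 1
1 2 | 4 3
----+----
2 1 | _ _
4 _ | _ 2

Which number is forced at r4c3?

1

Cell r4c3 itself could take any of {1, 3} by direct elimination.
Consider where 1 can go in box 4.
r3c3 is out (row 3 already has a 1).
r3c4 is out (row 3 already has a 1).
So the only cell in box 4 that can hold 1 is r4c3.
Therefore r4c3 = 1.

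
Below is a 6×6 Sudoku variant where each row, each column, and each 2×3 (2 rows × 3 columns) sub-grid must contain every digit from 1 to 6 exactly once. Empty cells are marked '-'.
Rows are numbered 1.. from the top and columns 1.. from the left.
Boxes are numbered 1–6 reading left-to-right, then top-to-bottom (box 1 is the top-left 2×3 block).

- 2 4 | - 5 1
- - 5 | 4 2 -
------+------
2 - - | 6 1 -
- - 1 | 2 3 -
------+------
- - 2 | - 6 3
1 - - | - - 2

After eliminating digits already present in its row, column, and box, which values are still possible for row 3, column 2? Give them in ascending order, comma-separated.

3,4,5

Row 3 already contains {1, 2, 6}.
Column 2 already contains {2}.
Its 2×3 block (box 3) already contains {1, 2}.
Removing those from 1–6 leaves {3, 4, 5} as the candidates for row 3, column 2.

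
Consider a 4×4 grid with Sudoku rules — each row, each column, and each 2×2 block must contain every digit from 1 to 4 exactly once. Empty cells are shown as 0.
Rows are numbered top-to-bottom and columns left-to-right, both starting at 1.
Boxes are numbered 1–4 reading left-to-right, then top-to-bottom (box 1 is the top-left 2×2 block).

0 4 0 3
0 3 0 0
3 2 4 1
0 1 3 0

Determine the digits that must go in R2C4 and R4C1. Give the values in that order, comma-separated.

For R2C4:
  Consider where 4 can go in row 2.
  R2C1 is out (box 1 already has a 4).
  R2C3 is out (column 3 already has a 4).
  So the only cell in row 2 that can hold 4 is R2C4.
  So R2C4 = 4.
For R4C1:
  Row 4 already contains {1, 3}.
  Column 1 already contains {3}.
  Its 2×2 block (box 3) already contains {1, 2, 3}.
  The only value from 1–4 not eliminated is 4, so R4C1 = 4.

4,4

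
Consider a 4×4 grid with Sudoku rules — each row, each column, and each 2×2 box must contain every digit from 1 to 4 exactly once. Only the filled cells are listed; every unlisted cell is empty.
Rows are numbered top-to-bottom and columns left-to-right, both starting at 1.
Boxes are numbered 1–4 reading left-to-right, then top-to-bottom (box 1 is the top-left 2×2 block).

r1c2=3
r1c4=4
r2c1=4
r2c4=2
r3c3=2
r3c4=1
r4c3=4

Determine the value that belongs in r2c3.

3

Cell r2c3 itself could take any of {1, 3} by direct elimination.
Consider where 3 can go in box 2.
r1c3 is out (row 1 already has a 3).
So the only cell in box 2 that can hold 3 is r2c3.
Therefore r2c3 = 3.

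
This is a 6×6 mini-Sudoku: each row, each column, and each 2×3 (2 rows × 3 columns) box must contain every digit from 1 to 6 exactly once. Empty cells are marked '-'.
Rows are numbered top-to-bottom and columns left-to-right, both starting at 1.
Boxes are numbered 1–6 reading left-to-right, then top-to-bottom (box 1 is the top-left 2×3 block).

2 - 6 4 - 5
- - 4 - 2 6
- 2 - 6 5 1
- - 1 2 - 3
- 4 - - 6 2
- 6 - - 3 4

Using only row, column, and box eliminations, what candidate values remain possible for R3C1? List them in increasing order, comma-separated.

3,4

Row 3 already contains {1, 2, 5, 6}.
Column 1 already contains {2}.
Its 2×3 block (box 3) already contains {1, 2}.
Removing those from 1–6 leaves {3, 4} as the candidates for R3C1.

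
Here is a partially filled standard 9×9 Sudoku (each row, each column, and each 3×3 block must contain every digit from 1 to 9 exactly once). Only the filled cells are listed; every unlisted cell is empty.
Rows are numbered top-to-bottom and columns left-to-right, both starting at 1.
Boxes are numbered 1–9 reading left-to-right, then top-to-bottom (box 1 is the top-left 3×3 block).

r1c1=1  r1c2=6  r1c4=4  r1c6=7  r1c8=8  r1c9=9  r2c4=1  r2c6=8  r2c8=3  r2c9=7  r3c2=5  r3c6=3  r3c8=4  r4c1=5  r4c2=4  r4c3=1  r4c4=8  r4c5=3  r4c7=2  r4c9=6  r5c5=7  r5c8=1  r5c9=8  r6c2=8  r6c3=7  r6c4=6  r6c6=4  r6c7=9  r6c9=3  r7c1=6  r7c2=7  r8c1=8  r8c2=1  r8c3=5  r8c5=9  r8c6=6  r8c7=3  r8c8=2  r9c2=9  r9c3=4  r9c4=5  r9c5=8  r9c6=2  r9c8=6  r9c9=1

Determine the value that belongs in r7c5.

Cell r7c5 itself could take any of {1, 4} by direct elimination.
Consider where 4 can go in column 5.
r1c5 is out (row 1 already has a 4).
r2c5 is out (box 2 already has a 4).
r3c5 is out (row 3 already has a 4).
r6c5 is out (row 6 already has a 4).
So the only cell in column 5 that can hold 4 is r7c5.
Therefore r7c5 = 4.

4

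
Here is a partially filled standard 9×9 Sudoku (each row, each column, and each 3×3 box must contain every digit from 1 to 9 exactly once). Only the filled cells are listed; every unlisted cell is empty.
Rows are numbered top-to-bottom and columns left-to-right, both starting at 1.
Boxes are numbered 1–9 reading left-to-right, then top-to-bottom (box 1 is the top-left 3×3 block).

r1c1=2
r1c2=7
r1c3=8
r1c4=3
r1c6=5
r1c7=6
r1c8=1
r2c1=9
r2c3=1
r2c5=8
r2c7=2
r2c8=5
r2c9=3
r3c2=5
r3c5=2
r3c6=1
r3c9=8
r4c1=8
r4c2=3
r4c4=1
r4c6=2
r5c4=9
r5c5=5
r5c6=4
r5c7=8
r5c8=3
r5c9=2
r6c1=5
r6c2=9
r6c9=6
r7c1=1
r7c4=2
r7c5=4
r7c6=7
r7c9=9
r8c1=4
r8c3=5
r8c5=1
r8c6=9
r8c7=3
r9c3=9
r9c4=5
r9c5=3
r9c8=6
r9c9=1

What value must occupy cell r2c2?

Cell r2c2 itself could take any of {4, 6} by direct elimination.
Consider where 4 can go in column 2.
r5c2 is out (row 5 already has a 4).
r7c2 is out (row 7 already has a 4).
r8c2 is out (row 8 already has a 4).
r9c2 is out (box 7 already has a 4).
So the only cell in column 2 that can hold 4 is r2c2.
Therefore r2c2 = 4.

4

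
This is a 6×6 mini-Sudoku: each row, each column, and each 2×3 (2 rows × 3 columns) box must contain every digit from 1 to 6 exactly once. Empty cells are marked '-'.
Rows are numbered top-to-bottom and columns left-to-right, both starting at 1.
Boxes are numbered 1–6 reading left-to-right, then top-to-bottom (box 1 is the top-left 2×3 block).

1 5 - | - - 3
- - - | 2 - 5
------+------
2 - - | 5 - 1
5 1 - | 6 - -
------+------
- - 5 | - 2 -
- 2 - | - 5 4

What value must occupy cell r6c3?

1

Cell r6c3 itself could take any of {1, 3, 6} by direct elimination.
Consider where 1 can go in box 5.
r5c1 is out (column 1 already has a 1).
r5c2 is out (column 2 already has a 1).
r6c1 is out (column 1 already has a 1).
So the only cell in box 5 that can hold 1 is r6c3.
Therefore r6c3 = 1.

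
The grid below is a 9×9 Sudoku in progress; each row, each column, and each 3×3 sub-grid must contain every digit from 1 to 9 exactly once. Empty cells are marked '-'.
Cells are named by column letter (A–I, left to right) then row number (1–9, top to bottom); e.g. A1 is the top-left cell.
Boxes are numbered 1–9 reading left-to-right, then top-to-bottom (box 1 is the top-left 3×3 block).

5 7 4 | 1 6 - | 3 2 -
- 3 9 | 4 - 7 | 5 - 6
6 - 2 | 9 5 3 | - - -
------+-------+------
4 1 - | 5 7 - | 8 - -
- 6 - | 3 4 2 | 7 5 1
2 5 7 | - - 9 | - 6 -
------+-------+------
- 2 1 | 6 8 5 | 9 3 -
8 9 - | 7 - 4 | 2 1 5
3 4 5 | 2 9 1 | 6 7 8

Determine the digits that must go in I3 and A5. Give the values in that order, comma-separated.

For I3:
  Consider where 7 can go in row 3.
  B3 is out (column B already has a 7).
  G3 is out (column G already has a 7).
  H3 is out (column H already has a 7).
  So the only cell in row 3 that can hold 7 is I3.
  So I3 = 7.
For A5:
  Row 5 already contains {1, 2, 3, 4, 5, 6, 7}.
  Column A already contains {2, 3, 4, 5, 6, 8}.
  Its 3×3 block (box 4) already contains {1, 2, 4, 5, 6, 7}.
  The only value from 1–9 not eliminated is 9, so A5 = 9.

7,9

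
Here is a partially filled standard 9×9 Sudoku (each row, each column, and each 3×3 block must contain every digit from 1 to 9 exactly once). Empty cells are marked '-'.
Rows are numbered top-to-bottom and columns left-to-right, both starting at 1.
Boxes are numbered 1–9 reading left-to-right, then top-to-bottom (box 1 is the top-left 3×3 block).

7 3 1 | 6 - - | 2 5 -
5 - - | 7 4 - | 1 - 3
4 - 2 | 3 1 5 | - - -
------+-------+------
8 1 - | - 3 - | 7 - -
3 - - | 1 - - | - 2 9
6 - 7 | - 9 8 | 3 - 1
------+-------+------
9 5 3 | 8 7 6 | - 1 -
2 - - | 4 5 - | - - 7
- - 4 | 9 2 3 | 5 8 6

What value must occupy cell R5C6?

7

Cell R5C6 itself could take any of {4, 7} by direct elimination.
Consider where 7 can go in box 5.
R4C4 is out (row 4 already has a 7).
R4C6 is out (row 4 already has a 7).
R5C5 is out (column 5 already has a 7).
R6C4 is out (row 6 already has a 7).
So the only cell in box 5 that can hold 7 is R5C6.
Therefore R5C6 = 7.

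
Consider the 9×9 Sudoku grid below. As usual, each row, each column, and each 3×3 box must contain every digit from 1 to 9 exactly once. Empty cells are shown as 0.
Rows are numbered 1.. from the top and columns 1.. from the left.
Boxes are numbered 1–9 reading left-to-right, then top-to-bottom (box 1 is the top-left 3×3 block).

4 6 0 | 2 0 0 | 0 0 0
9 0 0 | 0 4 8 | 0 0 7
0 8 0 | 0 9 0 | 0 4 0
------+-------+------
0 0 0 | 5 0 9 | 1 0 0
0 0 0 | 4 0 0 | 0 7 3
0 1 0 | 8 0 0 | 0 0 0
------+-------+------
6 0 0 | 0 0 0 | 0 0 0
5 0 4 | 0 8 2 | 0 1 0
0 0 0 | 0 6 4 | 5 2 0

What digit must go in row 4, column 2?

4

Cell row 4, column 2 itself could take any of {2, 3, 4, 7} by direct elimination.
Consider where 4 can go in box 4.
row 4, column 1 is out (column 1 already has a 4). row 4, column 3 is out (column 3 already has a 4). row 5, column 1 is out (row 5 already has a 4). row 5, column 2 is out (row 5 already has a 4). The remaining empty cells in box 4 are similarly blocked.
So the only cell in box 4 that can hold 4 is row 4, column 2.
Therefore row 4, column 2 = 4.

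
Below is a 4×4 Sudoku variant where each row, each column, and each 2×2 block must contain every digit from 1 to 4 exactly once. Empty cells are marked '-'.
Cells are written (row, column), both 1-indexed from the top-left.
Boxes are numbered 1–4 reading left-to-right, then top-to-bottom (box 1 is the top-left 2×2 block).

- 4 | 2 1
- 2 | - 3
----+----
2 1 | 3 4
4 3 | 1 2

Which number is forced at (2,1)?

1

Row 2 already contains {2, 3}.
Column 1 already contains {2, 4}.
Its 2×2 block (box 1) already contains {2, 4}.
The only value from 1–4 not eliminated is 1, so (2,1) = 1.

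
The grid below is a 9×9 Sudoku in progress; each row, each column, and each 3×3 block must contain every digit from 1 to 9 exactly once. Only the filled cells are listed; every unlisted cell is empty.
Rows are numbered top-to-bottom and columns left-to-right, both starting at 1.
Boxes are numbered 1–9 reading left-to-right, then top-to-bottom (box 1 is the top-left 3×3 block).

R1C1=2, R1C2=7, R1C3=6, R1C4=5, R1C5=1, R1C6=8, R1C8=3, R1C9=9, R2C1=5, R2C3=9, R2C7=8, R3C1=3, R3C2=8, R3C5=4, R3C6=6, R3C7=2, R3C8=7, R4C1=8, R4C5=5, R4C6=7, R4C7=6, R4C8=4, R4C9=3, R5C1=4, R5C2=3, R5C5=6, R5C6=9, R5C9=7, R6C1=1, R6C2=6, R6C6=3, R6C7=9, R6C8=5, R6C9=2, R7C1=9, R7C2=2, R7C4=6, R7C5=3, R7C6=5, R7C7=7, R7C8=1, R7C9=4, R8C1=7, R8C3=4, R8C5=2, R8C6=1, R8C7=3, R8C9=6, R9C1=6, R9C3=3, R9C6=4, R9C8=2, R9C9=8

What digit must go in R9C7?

5

Row 9 already contains {2, 3, 4, 6, 8}.
Column 7 already contains {2, 3, 6, 7, 8, 9}.
Its 3×3 block (box 9) already contains {1, 2, 3, 4, 6, 7, 8}.
The only value from 1–9 not eliminated is 5, so R9C7 = 5.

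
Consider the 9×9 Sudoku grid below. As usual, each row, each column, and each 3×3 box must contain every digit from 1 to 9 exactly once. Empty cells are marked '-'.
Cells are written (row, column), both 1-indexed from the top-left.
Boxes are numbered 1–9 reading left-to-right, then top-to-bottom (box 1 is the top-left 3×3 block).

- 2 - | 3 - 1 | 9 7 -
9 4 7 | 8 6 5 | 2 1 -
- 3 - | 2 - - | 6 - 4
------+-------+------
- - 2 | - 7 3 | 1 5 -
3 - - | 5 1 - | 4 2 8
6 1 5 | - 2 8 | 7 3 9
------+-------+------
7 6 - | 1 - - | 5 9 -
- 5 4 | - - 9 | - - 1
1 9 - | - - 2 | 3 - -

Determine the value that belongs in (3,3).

1

Cell (3,3) itself could take any of {1, 8} by direct elimination.
Consider where 1 can go in column 3.
(1,3) is out (row 1 already has a 1).
(5,3) is out (row 5 already has a 1).
(7,3) is out (row 7 already has a 1).
(9,3) is out (row 9 already has a 1).
So the only cell in column 3 that can hold 1 is (3,3).
Therefore (3,3) = 1.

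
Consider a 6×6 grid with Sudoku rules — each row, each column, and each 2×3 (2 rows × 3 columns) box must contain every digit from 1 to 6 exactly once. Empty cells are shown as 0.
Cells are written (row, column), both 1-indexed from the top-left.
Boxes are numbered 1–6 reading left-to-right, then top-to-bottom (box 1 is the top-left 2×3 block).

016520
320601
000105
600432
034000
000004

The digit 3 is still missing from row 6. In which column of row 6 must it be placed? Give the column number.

Consider where 3 can go in row 6.
(6,1) is out (column 1 already has a 3).
(6,2) is out (column 2 already has a 3).
(6,3) is out (box 5 already has a 3).
(6,5) is out (column 5 already has a 3).
So the only cell in row 6 that can hold 3 is (6,4).
That is column 4.

4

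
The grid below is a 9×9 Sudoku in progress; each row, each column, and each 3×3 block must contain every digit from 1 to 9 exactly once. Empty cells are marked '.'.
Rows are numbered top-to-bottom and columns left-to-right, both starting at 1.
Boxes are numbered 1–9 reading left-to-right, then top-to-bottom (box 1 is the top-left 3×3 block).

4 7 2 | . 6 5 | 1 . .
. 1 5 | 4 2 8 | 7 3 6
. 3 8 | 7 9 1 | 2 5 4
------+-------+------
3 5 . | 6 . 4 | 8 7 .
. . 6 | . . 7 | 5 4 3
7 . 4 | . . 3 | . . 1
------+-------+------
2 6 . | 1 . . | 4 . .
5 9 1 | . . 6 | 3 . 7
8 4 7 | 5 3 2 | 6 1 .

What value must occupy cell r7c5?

Cell r7c5 itself could take any of {7, 8} by direct elimination.
Consider where 7 can go in box 8.
r7c6 is out (column 6 already has a 7).
r8c4 is out (row 8 already has a 7).
r8c5 is out (row 8 already has a 7).
So the only cell in box 8 that can hold 7 is r7c5.
Therefore r7c5 = 7.

7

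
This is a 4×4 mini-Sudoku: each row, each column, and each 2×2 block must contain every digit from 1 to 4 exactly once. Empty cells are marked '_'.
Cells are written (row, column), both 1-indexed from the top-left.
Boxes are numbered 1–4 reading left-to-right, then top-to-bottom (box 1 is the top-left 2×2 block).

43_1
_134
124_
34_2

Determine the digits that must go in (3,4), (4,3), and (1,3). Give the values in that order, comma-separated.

For (3,4):
  Row 3 already contains {1, 2, 4}.
  Column 4 already contains {1, 2, 4}.
  Its 2×2 block (box 4) already contains {2, 4}.
  The only value from 1–4 not eliminated is 3, so (3,4) = 3.
For (4,3):
  Row 4 already contains {2, 3, 4}.
  Column 3 already contains {3, 4}.
  Its 2×2 block (box 4) already contains {2, 4}.
  The only value from 1–4 not eliminated is 1, so (4,3) = 1.
For (1,3):
  Row 1 already contains {1, 3, 4}.
  Column 3 already contains {3, 4}.
  Its 2×2 block (box 2) already contains {1, 3, 4}.
  The only value from 1–4 not eliminated is 2, so (1,3) = 2.

3,1,2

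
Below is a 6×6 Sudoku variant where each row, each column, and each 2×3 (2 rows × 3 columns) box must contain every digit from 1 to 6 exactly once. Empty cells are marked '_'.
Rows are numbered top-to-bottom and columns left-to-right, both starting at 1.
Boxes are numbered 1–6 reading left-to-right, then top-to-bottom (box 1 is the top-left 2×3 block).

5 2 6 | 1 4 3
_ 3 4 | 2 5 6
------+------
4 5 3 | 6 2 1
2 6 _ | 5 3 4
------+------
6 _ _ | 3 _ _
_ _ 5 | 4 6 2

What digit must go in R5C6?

Row 5 already contains {3, 6}.
Column 6 already contains {1, 2, 3, 4, 6}.
Its 2×3 block (box 6) already contains {2, 3, 4, 6}.
The only value from 1–6 not eliminated is 5, so R5C6 = 5.

5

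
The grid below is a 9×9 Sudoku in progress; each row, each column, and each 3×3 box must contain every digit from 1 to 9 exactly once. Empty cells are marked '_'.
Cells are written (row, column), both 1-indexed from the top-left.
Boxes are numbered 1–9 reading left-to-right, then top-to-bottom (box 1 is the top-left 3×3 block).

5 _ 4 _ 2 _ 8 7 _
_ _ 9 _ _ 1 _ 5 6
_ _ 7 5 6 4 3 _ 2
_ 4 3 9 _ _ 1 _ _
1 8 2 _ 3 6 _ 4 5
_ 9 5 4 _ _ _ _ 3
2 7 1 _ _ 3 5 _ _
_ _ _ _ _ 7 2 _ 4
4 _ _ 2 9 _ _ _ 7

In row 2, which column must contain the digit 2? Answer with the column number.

2

Consider where 2 can go in row 2.
(2,1) is out (column 1 already has a 2).
(2,4) is out (column 4 already has a 2).
(2,5) is out (column 5 already has a 2).
(2,7) is out (column 7 already has a 2).
So the only cell in row 2 that can hold 2 is (2,2).
That is column 2.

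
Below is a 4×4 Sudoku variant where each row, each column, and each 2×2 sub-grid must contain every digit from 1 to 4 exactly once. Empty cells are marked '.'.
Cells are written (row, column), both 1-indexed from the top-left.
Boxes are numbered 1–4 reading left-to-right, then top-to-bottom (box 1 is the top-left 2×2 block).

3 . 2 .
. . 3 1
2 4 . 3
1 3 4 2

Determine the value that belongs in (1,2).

1

Row 1 already contains {2, 3}.
Column 2 already contains {3, 4}.
Its 2×2 block (box 1) already contains {3}.
The only value from 1–4 not eliminated is 1, so (1,2) = 1.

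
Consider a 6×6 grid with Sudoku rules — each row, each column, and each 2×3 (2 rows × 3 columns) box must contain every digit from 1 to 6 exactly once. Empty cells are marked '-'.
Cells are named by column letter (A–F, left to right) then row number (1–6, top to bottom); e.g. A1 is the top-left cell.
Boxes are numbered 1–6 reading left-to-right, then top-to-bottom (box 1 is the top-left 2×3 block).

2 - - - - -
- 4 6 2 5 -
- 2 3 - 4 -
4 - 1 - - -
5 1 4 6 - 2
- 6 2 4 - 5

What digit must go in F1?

4

Cell F1 itself could take any of {1, 3, 4, 6} by direct elimination.
Consider where 4 can go in box 2.
D1 is out (column D already has a 4).
E1 is out (column E already has a 4).
F2 is out (row 2 already has a 4).
So the only cell in box 2 that can hold 4 is F1.
Therefore F1 = 4.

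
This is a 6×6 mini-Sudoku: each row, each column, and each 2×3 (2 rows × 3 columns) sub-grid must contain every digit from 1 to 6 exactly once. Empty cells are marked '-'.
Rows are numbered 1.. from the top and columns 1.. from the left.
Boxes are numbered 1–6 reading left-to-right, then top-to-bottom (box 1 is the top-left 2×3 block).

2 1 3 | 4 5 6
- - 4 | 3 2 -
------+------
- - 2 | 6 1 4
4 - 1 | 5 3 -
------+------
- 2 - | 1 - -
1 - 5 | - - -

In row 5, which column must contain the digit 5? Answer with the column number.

Consider where 5 can go in row 5.
row 5, column 1 is out (box 5 already has a 5).
row 5, column 3 is out (column 3 already has a 5).
row 5, column 5 is out (column 5 already has a 5).
So the only cell in row 5 that can hold 5 is row 5, column 6.
That is column 6.

6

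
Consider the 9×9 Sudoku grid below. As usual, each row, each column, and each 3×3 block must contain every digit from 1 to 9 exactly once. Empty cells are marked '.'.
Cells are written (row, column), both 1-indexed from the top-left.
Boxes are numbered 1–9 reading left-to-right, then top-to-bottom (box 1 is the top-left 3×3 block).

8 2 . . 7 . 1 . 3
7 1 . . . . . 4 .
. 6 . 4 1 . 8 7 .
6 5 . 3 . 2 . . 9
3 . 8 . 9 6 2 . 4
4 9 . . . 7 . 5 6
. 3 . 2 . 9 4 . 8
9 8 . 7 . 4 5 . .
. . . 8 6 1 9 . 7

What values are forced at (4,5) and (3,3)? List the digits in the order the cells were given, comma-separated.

4,9

For (4,5):
  Consider where 4 can go in box 5.
  (5,4) is out (row 5 already has a 4).
  (6,4) is out (row 6 already has a 4).
  (6,5) is out (row 6 already has a 4).
  So the only cell in box 5 that can hold 4 is (4,5).
  So (4,5) = 4.
For (3,3):
  Consider where 9 can go in row 3.
  (3,1) is out (column 1 already has a 9).
  (3,6) is out (column 6 already has a 9).
  (3,9) is out (column 9 already has a 9).
  So the only cell in row 3 that can hold 9 is (3,3).
  So (3,3) = 9.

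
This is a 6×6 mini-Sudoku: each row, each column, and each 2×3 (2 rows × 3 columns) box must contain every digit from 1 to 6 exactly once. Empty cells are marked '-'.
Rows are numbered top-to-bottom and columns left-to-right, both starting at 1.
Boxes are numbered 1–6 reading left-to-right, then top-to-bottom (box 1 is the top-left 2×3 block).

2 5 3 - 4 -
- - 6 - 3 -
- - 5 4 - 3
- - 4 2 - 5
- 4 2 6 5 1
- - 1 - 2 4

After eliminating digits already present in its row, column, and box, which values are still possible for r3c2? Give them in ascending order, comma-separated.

Row 3 already contains {3, 4, 5}.
Column 2 already contains {4, 5}.
Its 2×3 block (box 3) already contains {4, 5}.
Removing those from 1–6 leaves {1, 2, 6} as the candidates for r3c2.

1,2,6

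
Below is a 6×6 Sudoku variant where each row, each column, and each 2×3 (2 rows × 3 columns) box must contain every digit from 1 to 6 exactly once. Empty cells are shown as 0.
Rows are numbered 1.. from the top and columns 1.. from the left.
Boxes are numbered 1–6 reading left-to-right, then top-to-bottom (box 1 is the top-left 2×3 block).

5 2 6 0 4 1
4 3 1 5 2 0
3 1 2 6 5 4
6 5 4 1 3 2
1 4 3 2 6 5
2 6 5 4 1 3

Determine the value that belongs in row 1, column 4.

3

Row 1 already contains {1, 2, 4, 5, 6}.
Column 4 already contains {1, 2, 4, 5, 6}.
Its 2×3 block (box 2) already contains {1, 2, 4, 5}.
The only value from 1–6 not eliminated is 3, so row 1, column 4 = 3.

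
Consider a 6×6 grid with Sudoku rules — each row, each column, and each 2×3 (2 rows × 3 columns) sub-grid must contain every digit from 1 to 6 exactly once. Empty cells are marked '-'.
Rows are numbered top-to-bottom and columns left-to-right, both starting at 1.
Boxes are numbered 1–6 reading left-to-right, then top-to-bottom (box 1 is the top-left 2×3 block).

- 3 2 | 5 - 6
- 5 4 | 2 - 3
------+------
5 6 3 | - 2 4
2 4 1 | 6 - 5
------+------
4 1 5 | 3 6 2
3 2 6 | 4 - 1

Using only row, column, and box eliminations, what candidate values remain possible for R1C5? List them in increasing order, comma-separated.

1,4

Row 1 already contains {2, 3, 5, 6}.
Column 5 already contains {2, 6}.
Its 2×3 block (box 2) already contains {2, 3, 5, 6}.
Removing those from 1–6 leaves {1, 4} as the candidates for R1C5.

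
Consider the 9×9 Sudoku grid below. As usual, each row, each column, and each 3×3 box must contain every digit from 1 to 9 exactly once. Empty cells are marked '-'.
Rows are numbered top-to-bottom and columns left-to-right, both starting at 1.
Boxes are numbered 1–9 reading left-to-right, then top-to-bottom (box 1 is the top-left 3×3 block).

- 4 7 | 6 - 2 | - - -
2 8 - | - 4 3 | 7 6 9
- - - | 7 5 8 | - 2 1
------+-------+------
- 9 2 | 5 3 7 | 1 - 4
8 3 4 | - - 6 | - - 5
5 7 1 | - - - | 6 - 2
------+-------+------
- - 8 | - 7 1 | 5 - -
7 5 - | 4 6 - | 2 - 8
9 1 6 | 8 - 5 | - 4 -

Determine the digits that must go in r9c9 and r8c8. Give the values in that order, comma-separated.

7,1

For r9c9:
  Consider where 7 can go in column 9.
  r1c9 is out (row 1 already has a 7).
  r7c9 is out (row 7 already has a 7).
  So the only cell in column 9 that can hold 7 is r9c9.
  So r9c9 = 7.
For r8c8:
  Consider where 1 can go in box 9.
  r7c8 is out (row 7 already has a 1).
  r7c9 is out (row 7 already has a 1).
  r9c7 is out (row 9 already has a 1).
  r9c9 is out (row 9 already has a 1).
  So the only cell in box 9 that can hold 1 is r8c8.
  So r8c8 = 1.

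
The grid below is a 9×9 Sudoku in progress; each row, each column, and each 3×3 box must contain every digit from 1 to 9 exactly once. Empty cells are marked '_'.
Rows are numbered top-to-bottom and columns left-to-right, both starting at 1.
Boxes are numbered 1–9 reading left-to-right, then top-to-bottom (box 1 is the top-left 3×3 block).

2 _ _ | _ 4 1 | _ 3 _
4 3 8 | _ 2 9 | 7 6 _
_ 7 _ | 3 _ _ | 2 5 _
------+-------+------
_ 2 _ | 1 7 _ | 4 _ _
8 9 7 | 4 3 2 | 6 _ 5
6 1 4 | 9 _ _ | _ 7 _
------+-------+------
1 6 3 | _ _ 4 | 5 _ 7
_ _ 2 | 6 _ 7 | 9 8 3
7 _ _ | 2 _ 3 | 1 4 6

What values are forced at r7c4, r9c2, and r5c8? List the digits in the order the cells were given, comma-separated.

For r7c4:
  Row 7 already contains {1, 3, 4, 5, 6, 7}.
  Column 4 already contains {1, 2, 3, 4, 6, 9}.
  Its 3×3 block (box 8) already contains {2, 3, 4, 6, 7}.
  The only value from 1–9 not eliminated is 8, so r7c4 = 8.
For r9c2:
  Consider where 8 can go in box 7.
  r8c1 is out (row 8 already has a 8).
  r8c2 is out (row 8 already has a 8).
  r9c3 is out (column 3 already has a 8).
  So the only cell in box 7 that can hold 8 is r9c2.
  So r9c2 = 8.
For r5c8:
  Row 5 already contains {2, 3, 4, 5, 6, 7, 8, 9}.
  Column 8 already contains {3, 4, 5, 6, 7, 8}.
  Its 3×3 block (box 6) already contains {4, 5, 6, 7}.
  The only value from 1–9 not eliminated is 1, so r5c8 = 1.

8,8,1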